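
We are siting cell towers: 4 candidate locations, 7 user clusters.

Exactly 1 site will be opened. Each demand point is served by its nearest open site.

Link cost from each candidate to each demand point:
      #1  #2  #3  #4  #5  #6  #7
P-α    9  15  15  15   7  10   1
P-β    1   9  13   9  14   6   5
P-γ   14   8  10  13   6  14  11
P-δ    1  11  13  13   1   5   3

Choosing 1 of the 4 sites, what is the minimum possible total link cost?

Open {P-δ}.
  #1→P-δ 1, #2→P-δ 11, #3→P-δ 13, #4→P-δ 13, #5→P-δ 1, #6→P-δ 5, #7→P-δ 3  ⇒ total 47.
Compare {P-β}: total 57.
Compare {P-α}: total 72.
No size-1 selection does better; minimum is 47.

47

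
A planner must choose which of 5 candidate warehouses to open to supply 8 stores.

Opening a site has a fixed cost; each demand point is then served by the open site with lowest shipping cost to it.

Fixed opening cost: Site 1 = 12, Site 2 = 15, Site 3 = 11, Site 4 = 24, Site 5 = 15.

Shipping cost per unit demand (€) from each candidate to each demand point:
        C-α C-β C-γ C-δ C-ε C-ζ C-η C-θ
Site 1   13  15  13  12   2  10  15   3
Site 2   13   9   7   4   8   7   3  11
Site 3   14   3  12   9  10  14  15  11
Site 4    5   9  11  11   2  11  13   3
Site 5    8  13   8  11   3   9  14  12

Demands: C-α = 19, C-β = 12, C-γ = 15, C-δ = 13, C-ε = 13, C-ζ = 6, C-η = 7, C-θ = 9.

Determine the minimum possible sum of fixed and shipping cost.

454

Open {Site 2, Site 3, Site 4}: assign each demand point to its cheapest open site.
  C-α→Site 4 19×5=95, C-β→Site 3 12×3=36, C-γ→Site 2 15×7=105, C-δ→Site 2 13×4=52, C-ε→Site 4 13×2=26, C-ζ→Site 2 6×7=42, C-η→Site 2 7×3=21, C-θ→Site 4 9×3=27
  shipping cost 404, fixed 50 → total 454.
Compare {Site 1, Site 2, Site 3, Site 4}: shipping cost 404 + fixed 62 = 466.
Compare {Site 2, Site 3, Site 4, Site 5}: shipping cost 404 + fixed 65 = 469.
Compare {Site 1, Site 2, Site 3, Site 4, Site 5}: shipping cost 404 + fixed 77 = 481.
All other subsets cost ≥ 466. Minimum total cost: 454.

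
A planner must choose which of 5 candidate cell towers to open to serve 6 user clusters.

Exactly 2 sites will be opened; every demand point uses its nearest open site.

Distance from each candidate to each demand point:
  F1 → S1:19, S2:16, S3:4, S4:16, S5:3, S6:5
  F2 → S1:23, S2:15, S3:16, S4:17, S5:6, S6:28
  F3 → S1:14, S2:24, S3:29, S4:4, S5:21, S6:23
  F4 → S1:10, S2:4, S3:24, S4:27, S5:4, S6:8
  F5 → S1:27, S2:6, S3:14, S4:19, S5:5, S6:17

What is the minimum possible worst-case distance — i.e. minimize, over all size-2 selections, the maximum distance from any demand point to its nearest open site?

Open {F1, F3}.
  Farthest demand point is S2 at distance 16 (to F1); all others are ≤ 16.
With {F1, F4} the worst case is 16.
With {F2, F4} the worst case is 17.
No size-2 selection achieves below 16.

16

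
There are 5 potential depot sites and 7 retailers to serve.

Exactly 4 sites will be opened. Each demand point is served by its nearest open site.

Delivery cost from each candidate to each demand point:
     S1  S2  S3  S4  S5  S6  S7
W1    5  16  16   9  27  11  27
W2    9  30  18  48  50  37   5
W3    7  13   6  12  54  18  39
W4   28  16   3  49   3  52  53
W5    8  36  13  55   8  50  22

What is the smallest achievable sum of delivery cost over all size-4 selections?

49

Open {W1, W2, W3, W4}.
  S1→W1 5, S2→W3 13, S3→W4 3, S4→W1 9, S5→W4 3, S6→W1 11, S7→W2 5  ⇒ total 49.
Compare {W1, W2, W4, W5}: total 52.
Compare {W1, W2, W3, W5}: total 57.
No size-4 selection does better; minimum is 49.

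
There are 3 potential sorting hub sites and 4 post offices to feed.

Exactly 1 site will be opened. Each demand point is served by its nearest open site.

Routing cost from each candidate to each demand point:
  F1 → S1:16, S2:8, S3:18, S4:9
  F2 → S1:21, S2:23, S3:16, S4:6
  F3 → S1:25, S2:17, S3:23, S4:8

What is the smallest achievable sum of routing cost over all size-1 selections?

51

Open {F1}.
  S1→F1 16, S2→F1 8, S3→F1 18, S4→F1 9  ⇒ total 51.
Compare {F2}: total 66.
Compare {F3}: total 73.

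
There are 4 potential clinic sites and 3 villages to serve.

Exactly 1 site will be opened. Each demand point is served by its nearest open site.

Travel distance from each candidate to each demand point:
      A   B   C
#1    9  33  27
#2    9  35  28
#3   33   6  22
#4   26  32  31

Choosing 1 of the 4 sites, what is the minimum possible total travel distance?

61

Open {#3}.
  A→#3 33, B→#3 6, C→#3 22  ⇒ total 61.
Compare {#1}: total 69.
Compare {#2}: total 72.
No size-1 selection does better; minimum is 61.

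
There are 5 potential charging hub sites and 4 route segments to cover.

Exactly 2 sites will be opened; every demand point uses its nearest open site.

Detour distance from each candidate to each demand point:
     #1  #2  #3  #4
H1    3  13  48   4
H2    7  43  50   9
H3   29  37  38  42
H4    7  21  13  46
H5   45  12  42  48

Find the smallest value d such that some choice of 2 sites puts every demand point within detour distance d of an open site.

Open {H1, H4}.
  Farthest demand point is #2 at detour distance 13 (to H1); all others are ≤ 13.
With {H2, H4} the worst case is 21.
With {H1, H3} the worst case is 38.
No size-2 selection achieves below 13.

13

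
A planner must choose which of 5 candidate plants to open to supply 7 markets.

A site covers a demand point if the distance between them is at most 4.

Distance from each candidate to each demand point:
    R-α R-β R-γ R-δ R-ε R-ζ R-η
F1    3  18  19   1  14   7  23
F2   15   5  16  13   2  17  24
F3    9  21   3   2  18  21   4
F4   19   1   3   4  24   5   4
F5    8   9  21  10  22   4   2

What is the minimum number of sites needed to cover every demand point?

4

Coverage sets (demand points within 4 of each site):
  F1: {R-α, R-δ}
  F2: {R-ε}
  F3: {R-γ, R-δ, R-η}
  F4: {R-β, R-γ, R-δ, R-η}
  F5: {R-ζ, R-η}
No 3 sites suffice: every size-3 union leaves at least one demand point uncovered.
But {F1, F2, F4, F5} covers everything, so the minimum is 4.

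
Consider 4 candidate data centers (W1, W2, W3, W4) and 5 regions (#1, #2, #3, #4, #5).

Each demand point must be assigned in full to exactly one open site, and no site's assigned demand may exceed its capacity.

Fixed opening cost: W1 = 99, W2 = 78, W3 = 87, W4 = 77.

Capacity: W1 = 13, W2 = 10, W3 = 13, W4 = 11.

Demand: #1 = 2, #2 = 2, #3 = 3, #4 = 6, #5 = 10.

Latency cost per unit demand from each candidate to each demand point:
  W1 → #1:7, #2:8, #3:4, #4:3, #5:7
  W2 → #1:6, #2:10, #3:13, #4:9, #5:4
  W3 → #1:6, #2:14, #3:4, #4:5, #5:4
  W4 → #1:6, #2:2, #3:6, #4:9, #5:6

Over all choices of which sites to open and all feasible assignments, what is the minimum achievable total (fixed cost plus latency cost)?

277

Open {W1, W2}; cheapest assignment that respects the capacities:
  W1 (cap 13, load 13): #1, #2, #3, #4 — cost 2×7 + 2×8 + 3×4 + 6×3 = 60
  W2 (cap 10, load 10): #5 — cost 10×4 = 40
  Shipping 100, fixed 177 → total 277.
  Any other capacity-feasible assignment to {W1, W2} ships for at least 100.
Compare {W1, W3}: its best feasible assignment gives total 284.
Compare {W3, W4}: its best feasible assignment gives total 286.
Every other set of open sites that can feasibly serve all demand totals ≥ 284 even under its best assignment. Minimum: 277.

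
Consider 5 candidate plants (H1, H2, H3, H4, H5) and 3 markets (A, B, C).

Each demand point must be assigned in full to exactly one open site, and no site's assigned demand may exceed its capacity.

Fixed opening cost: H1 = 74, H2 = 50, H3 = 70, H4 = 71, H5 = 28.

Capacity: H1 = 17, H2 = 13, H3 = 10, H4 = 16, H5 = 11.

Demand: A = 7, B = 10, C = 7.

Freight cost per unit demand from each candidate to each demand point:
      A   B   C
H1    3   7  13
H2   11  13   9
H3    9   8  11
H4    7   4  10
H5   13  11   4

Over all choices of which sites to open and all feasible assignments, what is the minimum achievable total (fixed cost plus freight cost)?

221

Open {H1, H5}; cheapest assignment that respects the capacities:
  H1 (cap 17, load 17): A, B — cost 7×3 + 10×7 = 91
  H5 (cap 11, load 7): C — cost 7×4 = 28
  Shipping 119, fixed 102 → total 221.
  Any other capacity-feasible assignment to {H1, H5} ships for at least 119.
Compare {H1, H4, H5}: its best feasible assignment gives total 262.
Compare {H1, H2, H5}: its best feasible assignment gives total 271.
Every other set of open sites that can feasibly serve all demand totals ≥ 262 even under its best assignment. Minimum: 221.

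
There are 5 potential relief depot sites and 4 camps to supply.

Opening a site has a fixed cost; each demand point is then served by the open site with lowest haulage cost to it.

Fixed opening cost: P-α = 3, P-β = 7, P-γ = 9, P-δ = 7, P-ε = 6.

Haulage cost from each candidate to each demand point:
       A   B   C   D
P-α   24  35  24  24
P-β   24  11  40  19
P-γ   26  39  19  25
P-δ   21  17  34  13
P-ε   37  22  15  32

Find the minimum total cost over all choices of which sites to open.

Open {P-δ, P-ε}: assign each demand point to its cheapest open site.
  A→P-δ 21, B→P-δ 17, C→P-ε 15, D→P-δ 13
  haulage cost 66, fixed 13 → total 79.
Compare {P-β, P-δ, P-ε}: haulage cost 60 + fixed 20 = 80.
Compare {P-β, P-ε}: haulage cost 69 + fixed 13 = 82.
Compare {P-α, P-δ, P-ε}: haulage cost 66 + fixed 16 = 82.
All other subsets cost ≥ 80. Minimum total cost: 79.

79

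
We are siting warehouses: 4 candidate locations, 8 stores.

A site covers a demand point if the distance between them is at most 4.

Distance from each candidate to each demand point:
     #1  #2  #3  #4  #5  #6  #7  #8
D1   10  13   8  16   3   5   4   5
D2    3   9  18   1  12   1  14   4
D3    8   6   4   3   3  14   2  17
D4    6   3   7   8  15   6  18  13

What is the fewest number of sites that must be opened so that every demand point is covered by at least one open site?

Coverage sets (demand points within 4 of each site):
  D1: {#5, #7}
  D2: {#1, #4, #6, #8}
  D3: {#3, #4, #5, #7}
  D4: {#2}
No 2 sites suffice: every size-2 union leaves at least one demand point uncovered.
But {D2, D3, D4} covers everything, so the minimum is 3.

3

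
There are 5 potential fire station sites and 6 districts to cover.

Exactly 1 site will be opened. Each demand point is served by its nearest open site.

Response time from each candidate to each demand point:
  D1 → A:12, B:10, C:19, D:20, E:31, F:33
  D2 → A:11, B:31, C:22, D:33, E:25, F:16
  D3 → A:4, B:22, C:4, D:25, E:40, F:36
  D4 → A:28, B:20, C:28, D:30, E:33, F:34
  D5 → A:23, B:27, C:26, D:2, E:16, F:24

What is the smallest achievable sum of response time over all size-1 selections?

118

Open {D5}.
  A→D5 23, B→D5 27, C→D5 26, D→D5 2, E→D5 16, F→D5 24  ⇒ total 118.
Compare {D1}: total 125.
Compare {D3}: total 131.
No size-1 selection does better; minimum is 118.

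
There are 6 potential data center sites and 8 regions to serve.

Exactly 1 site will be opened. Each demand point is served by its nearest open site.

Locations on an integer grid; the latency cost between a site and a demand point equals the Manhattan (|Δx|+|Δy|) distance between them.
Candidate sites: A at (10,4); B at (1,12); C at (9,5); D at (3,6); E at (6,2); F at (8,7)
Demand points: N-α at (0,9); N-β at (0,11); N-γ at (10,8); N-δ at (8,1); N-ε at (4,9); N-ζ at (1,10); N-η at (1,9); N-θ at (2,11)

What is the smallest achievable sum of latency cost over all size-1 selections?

50

Open {B}.
  N-α→B 4, N-β→B 2, N-γ→B 13, N-δ→B 18, N-ε→B 6, N-ζ→B 2, N-η→B 3, N-θ→B 2  ⇒ total 50.
Compare {D}: total 54.
Compare {F}: total 66.
No size-1 selection does better; minimum is 50.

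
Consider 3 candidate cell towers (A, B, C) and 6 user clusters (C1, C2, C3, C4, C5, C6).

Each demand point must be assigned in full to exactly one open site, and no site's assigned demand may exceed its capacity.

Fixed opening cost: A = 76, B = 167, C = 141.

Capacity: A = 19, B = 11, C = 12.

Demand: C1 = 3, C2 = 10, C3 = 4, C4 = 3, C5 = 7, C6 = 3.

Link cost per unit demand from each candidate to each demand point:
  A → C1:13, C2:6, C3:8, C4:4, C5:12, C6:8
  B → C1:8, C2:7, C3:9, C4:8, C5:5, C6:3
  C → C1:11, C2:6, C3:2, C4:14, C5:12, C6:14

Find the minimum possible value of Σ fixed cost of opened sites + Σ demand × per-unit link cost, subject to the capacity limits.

Open {A, C}; cheapest assignment that respects the capacities:
  A (cap 19, load 19): C1, C2, C4, C6 — cost 3×13 + 10×6 + 3×4 + 3×8 = 135
  C (cap 12, load 11): C3, C5 — cost 4×2 + 7×12 = 92
  Shipping 227, fixed 217 → total 444.
  Any other capacity-feasible assignment to {A, C} ships for at least 227.
Compare {A, B}: its best feasible assignment gives total 449.
Compare {A, B, C}: its best feasible assignment gives total 541.
Every other set of open sites that can feasibly serve all demand totals ≥ 449 even under its best assignment. Minimum: 444.

444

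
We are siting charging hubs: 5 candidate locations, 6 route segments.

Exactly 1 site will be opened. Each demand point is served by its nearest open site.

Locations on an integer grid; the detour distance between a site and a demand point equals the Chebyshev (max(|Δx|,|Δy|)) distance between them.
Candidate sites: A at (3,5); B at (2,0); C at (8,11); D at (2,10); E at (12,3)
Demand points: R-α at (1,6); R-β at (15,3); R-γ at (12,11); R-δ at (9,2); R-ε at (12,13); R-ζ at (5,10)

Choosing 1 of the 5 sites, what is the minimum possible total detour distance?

Open {C}.
  R-α→C 7, R-β→C 8, R-γ→C 4, R-δ→C 9, R-ε→C 4, R-ζ→C 3  ⇒ total 35.
Compare {E}: total 42.
Compare {A}: total 43.
No size-1 selection does better; minimum is 35.

35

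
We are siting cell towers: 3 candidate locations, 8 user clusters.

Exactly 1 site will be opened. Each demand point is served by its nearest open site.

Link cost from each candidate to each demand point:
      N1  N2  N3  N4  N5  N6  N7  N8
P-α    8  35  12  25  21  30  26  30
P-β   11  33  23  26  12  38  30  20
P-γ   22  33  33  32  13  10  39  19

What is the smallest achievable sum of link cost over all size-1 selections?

Open {P-α}.
  N1→P-α 8, N2→P-α 35, N3→P-α 12, N4→P-α 25, N5→P-α 21, N6→P-α 30, N7→P-α 26, N8→P-α 30  ⇒ total 187.
Compare {P-β}: total 193.
Compare {P-γ}: total 201.

187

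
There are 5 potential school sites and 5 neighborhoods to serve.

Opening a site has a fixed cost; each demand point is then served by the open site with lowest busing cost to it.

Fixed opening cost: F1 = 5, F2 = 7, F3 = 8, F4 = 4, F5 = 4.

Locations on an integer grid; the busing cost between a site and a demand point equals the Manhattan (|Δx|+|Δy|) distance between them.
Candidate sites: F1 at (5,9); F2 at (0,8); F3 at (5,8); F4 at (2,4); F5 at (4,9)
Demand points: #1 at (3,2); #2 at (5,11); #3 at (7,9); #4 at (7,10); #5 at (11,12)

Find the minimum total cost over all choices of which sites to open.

28

Open {F1, F4}: assign each demand point to its cheapest open site.
  #1→F4 3, #2→F1 2, #3→F1 2, #4→F1 3, #5→F1 9
  busing cost 19, fixed 9 → total 28.
Compare {F1}: busing cost 25 + fixed 5 = 30.
Compare {F4, F5}: busing cost 23 + fixed 8 = 31.
Compare {F5}: busing cost 28 + fixed 4 = 32.
All other subsets cost ≥ 30. Minimum total cost: 28.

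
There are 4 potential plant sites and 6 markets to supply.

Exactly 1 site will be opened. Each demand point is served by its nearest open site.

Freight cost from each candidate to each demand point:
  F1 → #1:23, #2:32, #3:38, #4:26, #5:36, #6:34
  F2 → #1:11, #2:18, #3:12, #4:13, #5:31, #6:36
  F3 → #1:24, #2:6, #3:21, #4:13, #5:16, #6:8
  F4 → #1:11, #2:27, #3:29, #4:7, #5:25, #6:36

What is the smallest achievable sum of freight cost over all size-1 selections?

88

Open {F3}.
  #1→F3 24, #2→F3 6, #3→F3 21, #4→F3 13, #5→F3 16, #6→F3 8  ⇒ total 88.
Compare {F2}: total 121.
Compare {F4}: total 135.
No size-1 selection does better; minimum is 88.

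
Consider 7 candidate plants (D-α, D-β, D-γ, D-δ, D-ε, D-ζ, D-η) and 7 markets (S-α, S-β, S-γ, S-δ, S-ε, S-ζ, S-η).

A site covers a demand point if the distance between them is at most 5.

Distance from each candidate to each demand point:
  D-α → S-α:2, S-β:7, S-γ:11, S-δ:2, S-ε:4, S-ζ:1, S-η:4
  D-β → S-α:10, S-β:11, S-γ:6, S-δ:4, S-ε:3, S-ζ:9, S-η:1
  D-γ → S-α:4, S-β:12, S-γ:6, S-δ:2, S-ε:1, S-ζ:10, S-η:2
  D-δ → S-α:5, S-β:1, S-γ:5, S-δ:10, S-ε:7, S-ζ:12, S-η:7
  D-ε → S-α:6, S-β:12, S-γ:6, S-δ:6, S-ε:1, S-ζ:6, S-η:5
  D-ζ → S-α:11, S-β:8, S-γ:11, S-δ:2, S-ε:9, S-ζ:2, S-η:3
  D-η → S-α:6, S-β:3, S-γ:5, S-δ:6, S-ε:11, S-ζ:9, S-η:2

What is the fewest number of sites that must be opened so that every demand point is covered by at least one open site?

2

Coverage sets (demand points within 5 of each site):
  D-α: {S-α, S-δ, S-ε, S-ζ, S-η}
  D-β: {S-δ, S-ε, S-η}
  D-γ: {S-α, S-δ, S-ε, S-η}
  D-δ: {S-α, S-β, S-γ}
  D-ε: {S-ε, S-η}
  D-ζ: {S-δ, S-ζ, S-η}
  D-η: {S-β, S-γ, S-η}
No single site covers all 7 demand points.
But {D-α, D-δ} covers everything, so the minimum is 2.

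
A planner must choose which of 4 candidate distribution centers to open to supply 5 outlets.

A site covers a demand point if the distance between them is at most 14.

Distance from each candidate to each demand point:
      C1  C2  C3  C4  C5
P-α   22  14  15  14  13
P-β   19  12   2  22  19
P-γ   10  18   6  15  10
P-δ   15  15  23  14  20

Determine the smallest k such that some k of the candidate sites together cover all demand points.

Coverage sets (demand points within 14 of each site):
  P-α: {C2, C4, C5}
  P-β: {C2, C3}
  P-γ: {C1, C3, C5}
  P-δ: {C4}
No single site covers all 5 demand points.
But {P-α, P-γ} covers everything, so the minimum is 2.

2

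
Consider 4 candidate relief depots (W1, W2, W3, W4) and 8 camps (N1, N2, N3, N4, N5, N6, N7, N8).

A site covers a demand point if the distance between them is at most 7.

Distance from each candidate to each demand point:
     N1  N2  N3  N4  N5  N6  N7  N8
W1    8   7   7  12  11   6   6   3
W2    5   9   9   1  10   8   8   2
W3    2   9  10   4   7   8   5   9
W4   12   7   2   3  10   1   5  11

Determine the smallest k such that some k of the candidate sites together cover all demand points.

2

Coverage sets (demand points within 7 of each site):
  W1: {N2, N3, N6, N7, N8}
  W2: {N1, N4, N8}
  W3: {N1, N4, N5, N7}
  W4: {N2, N3, N4, N6, N7}
No single site covers all 8 demand points.
But {W1, W3} covers everything, so the minimum is 2.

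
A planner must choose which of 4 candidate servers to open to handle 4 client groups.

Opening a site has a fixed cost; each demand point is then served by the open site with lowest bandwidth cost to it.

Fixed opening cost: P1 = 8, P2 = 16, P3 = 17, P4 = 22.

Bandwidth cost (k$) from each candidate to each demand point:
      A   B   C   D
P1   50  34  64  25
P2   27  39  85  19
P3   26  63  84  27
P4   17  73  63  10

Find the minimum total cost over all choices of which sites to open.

154

Open {P1, P4}: assign each demand point to its cheapest open site.
  A→P4 17, B→P1 34, C→P4 63, D→P4 10
  bandwidth cost 124, fixed 30 → total 154.
Compare {P2, P4}: bandwidth cost 129 + fixed 38 = 167.
Compare {P1, P2}: bandwidth cost 144 + fixed 24 = 168.
Compare {P1, P2, P4}: bandwidth cost 124 + fixed 46 = 170.
All other subsets cost ≥ 167. Minimum total cost: 154.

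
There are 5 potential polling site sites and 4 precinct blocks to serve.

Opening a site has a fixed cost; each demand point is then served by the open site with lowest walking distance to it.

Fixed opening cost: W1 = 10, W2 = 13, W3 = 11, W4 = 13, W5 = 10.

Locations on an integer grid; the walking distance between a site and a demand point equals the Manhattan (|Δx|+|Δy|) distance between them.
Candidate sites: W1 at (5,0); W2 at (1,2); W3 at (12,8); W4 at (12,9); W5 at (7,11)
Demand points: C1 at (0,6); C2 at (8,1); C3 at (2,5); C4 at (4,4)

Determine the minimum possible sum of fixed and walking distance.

Open {W2}: assign each demand point to its cheapest open site.
  C1→W2 5, C2→W2 8, C3→W2 4, C4→W2 5
  walking distance 22, fixed 13 → total 35.
Compare {W1}: walking distance 28 + fixed 10 = 38.
Compare {W1, W2}: walking distance 18 + fixed 23 = 41.
Compare {W2, W5}: walking distance 22 + fixed 23 = 45.
All other subsets cost ≥ 38. Minimum total cost: 35.

35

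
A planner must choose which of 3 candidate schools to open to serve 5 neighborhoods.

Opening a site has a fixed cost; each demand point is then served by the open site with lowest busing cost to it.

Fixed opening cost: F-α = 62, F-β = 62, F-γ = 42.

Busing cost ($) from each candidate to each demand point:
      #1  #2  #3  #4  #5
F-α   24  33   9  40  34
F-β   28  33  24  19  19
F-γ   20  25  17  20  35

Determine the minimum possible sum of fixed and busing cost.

Open {F-γ}: assign each demand point to its cheapest open site.
  #1→F-γ 20, #2→F-γ 25, #3→F-γ 17, #4→F-γ 20, #5→F-γ 35
  busing cost 117, fixed 42 → total 159.
Compare {F-β}: busing cost 123 + fixed 62 = 185.
Compare {F-α}: busing cost 140 + fixed 62 = 202.
Compare {F-β, F-γ}: busing cost 100 + fixed 104 = 204.
All other subsets cost ≥ 185. Minimum total cost: 159.

159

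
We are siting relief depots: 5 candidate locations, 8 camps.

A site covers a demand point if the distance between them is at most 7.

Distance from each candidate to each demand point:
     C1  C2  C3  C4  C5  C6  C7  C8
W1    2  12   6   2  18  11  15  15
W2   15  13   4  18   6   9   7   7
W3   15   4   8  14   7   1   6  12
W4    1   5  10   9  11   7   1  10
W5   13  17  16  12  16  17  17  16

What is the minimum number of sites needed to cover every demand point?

3

Coverage sets (demand points within 7 of each site):
  W1: {C1, C3, C4}
  W2: {C3, C5, C7, C8}
  W3: {C2, C5, C6, C7}
  W4: {C1, C2, C6, C7}
  W5: {}
No 2 sites suffice: every size-2 union leaves at least one demand point uncovered.
But {W1, W2, W3} covers everything, so the minimum is 3.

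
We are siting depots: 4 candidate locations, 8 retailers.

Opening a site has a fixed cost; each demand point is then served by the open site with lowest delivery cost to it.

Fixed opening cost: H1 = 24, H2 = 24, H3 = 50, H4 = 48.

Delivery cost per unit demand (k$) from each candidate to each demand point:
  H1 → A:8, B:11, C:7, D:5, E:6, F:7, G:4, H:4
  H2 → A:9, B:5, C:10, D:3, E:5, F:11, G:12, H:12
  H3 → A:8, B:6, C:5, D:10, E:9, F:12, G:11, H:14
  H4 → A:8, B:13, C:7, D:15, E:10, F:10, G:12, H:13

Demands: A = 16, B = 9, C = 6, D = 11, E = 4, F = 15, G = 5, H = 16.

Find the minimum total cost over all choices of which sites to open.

Open {H1, H2}: assign each demand point to its cheapest open site.
  A→H1 16×8=128, B→H2 9×5=45, C→H1 6×7=42, D→H2 11×3=33, E→H2 4×5=20, F→H1 15×7=105, G→H1 5×4=20, H→H1 16×4=64
  delivery cost 457, fixed 48 → total 505.
Compare {H1, H2, H3}: delivery cost 445 + fixed 98 = 543.
Compare {H1, H2, H4}: delivery cost 457 + fixed 96 = 553.
Compare {H1, H3}: delivery cost 480 + fixed 74 = 554.
All other subsets cost ≥ 543. Minimum total cost: 505.

505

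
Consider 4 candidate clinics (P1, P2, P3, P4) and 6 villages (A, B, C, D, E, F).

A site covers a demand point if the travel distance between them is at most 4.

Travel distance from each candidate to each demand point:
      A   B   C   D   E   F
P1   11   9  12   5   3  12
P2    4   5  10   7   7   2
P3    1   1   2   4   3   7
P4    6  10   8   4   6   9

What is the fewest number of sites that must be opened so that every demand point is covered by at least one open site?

2

Coverage sets (demand points within 4 of each site):
  P1: {E}
  P2: {A, F}
  P3: {A, B, C, D, E}
  P4: {D}
No single site covers all 6 demand points.
But {P2, P3} covers everything, so the minimum is 2.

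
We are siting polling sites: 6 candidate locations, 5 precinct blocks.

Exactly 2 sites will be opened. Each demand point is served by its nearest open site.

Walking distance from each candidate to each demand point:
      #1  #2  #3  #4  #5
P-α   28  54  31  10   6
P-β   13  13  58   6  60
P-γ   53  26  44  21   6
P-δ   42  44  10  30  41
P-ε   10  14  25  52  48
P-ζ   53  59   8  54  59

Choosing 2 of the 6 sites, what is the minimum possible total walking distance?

65

Open {P-α, P-ε}.
  #1→P-ε 10, #2→P-ε 14, #3→P-ε 25, #4→P-α 10, #5→P-α 6  ⇒ total 65.
Compare {P-α, P-β}: total 69.
Compare {P-γ, P-ε}: total 76.
No size-2 selection does better; minimum is 65.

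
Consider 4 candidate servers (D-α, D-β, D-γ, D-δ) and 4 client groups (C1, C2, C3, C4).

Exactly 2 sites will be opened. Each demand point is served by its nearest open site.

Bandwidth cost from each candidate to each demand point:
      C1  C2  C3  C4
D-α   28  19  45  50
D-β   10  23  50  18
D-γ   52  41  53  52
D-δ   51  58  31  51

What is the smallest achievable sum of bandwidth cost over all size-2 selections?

Open {D-β, D-δ}.
  C1→D-β 10, C2→D-β 23, C3→D-δ 31, C4→D-β 18  ⇒ total 82.
Compare {D-α, D-β}: total 92.
Compare {D-β, D-γ}: total 101.
No size-2 selection does better; minimum is 82.

82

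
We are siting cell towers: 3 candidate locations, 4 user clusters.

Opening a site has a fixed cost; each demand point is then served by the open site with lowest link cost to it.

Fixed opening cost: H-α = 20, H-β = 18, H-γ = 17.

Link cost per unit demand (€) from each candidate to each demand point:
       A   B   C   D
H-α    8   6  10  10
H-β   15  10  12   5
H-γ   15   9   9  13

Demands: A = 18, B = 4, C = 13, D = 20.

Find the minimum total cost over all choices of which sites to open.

436

Open {H-α, H-β}: assign each demand point to its cheapest open site.
  A→H-α 18×8=144, B→H-α 4×6=24, C→H-α 13×10=130, D→H-β 20×5=100
  link cost 398, fixed 38 → total 436.
Compare {H-α, H-β, H-γ}: link cost 385 + fixed 55 = 440.
Compare {H-α}: link cost 498 + fixed 20 = 518.
Compare {H-α, H-γ}: link cost 485 + fixed 37 = 522.
All other subsets cost ≥ 440. Minimum total cost: 436.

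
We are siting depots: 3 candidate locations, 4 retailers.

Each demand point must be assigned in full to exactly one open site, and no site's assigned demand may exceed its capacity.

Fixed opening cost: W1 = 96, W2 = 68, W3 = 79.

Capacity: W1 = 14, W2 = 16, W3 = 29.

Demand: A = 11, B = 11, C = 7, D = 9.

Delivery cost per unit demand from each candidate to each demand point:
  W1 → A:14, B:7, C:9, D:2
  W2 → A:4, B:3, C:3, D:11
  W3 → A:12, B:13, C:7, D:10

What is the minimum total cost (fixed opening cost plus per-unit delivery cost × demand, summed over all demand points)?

Open {W2, W3}; cheapest assignment that respects the capacities:
  W2 (cap 16, load 11): B — cost 11×3 = 33
  W3 (cap 29, load 27): A, C, D — cost 11×12 + 7×7 + 9×10 = 271
  Shipping 304, fixed 147 → total 451.
  Any other capacity-feasible assignment to {W2, W3} ships for at least 304.
Compare {W1, W2, W3}: its best feasible assignment gives total 475.
Compare {W1, W3}: its best feasible assignment gives total 517.
Every other set of open sites that can feasibly serve all demand totals ≥ 475 even under its best assignment. Minimum: 451.

451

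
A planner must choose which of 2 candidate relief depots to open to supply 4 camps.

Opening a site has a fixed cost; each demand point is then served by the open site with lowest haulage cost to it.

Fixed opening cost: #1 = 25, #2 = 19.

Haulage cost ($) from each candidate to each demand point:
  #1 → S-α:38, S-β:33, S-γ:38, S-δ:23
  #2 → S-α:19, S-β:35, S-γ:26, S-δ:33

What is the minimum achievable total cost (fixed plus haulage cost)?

132

Open {#2}: assign each demand point to its cheapest open site.
  S-α→#2 19, S-β→#2 35, S-γ→#2 26, S-δ→#2 33
  haulage cost 113, fixed 19 → total 132.
Compare {#1, #2}: haulage cost 101 + fixed 44 = 145.
Compare {#1}: haulage cost 132 + fixed 25 = 157.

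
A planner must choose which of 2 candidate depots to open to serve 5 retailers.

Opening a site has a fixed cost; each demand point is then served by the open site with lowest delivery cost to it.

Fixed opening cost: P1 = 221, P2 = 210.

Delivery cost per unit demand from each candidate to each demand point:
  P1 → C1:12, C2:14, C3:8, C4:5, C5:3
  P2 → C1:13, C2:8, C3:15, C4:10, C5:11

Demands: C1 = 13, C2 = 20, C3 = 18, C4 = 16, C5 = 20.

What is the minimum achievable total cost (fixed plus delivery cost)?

Open {P1}: assign each demand point to its cheapest open site.
  C1→P1 13×12=156, C2→P1 20×14=280, C3→P1 18×8=144, C4→P1 16×5=80, C5→P1 20×3=60
  delivery cost 720, fixed 221 → total 941.
Compare {P1, P2}: delivery cost 600 + fixed 431 = 1031.
Compare {P2}: delivery cost 979 + fixed 210 = 1189.

941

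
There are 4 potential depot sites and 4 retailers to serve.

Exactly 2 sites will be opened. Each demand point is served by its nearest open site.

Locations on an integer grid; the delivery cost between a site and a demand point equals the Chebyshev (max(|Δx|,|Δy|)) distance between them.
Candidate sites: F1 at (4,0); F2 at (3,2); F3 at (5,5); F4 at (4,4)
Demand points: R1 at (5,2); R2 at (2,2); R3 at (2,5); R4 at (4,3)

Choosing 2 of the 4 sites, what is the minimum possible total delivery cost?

6

Open {F2, F4}.
  R1→F2 2, R2→F2 1, R3→F4 2, R4→F2 1  ⇒ total 6.
Compare {F1, F2}: total 7.
Compare {F1, F4}: total 7.
No size-2 selection does better; minimum is 6.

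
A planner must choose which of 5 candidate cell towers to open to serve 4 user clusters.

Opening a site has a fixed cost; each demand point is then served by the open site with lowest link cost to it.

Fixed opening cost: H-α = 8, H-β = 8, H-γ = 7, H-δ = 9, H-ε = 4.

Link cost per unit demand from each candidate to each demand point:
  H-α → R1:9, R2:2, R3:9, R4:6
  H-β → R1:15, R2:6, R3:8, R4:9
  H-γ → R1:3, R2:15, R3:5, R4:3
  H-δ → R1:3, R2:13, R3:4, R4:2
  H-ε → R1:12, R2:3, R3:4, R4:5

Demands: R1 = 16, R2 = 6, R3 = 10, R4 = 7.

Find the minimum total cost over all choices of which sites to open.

131

Open {H-α, H-δ}: assign each demand point to its cheapest open site.
  R1→H-δ 16×3=48, R2→H-α 6×2=12, R3→H-δ 10×4=40, R4→H-δ 7×2=14
  link cost 114, fixed 17 → total 131.
Compare {H-δ, H-ε}: link cost 120 + fixed 13 = 133.
Compare {H-α, H-δ, H-ε}: link cost 114 + fixed 21 = 135.
Compare {H-γ, H-ε}: link cost 127 + fixed 11 = 138.
All other subsets cost ≥ 133. Minimum total cost: 131.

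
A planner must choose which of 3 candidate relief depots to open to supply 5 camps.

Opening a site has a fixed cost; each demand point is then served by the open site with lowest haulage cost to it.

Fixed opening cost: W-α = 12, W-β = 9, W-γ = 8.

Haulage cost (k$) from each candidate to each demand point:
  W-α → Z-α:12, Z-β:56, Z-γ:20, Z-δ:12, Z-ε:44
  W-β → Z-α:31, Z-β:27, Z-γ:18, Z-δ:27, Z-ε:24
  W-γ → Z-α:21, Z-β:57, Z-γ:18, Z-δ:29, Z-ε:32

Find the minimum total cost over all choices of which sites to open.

114

Open {W-α, W-β}: assign each demand point to its cheapest open site.
  Z-α→W-α 12, Z-β→W-β 27, Z-γ→W-β 18, Z-δ→W-α 12, Z-ε→W-β 24
  haulage cost 93, fixed 21 → total 114.
Compare {W-α, W-β, W-γ}: haulage cost 93 + fixed 29 = 122.
Compare {W-β, W-γ}: haulage cost 117 + fixed 17 = 134.
Compare {W-β}: haulage cost 127 + fixed 9 = 136.
All other subsets cost ≥ 122. Minimum total cost: 114.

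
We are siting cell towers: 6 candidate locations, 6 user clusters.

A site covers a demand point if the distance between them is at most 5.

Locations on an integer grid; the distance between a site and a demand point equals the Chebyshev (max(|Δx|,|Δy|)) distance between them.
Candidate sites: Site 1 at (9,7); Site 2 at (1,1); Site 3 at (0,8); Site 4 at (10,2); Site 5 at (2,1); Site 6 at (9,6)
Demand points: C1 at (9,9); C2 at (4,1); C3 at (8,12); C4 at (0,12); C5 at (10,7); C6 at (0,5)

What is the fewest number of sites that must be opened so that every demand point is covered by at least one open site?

Coverage sets (demand points within 5 of each site):
  Site 1: {C1, C3, C5}
  Site 2: {C2, C6}
  Site 3: {C4, C6}
  Site 4: {C5}
  Site 5: {C2, C6}
  Site 6: {C1, C2, C5}
No 2 sites suffice: every size-2 union leaves at least one demand point uncovered.
But {Site 1, Site 2, Site 3} covers everything, so the minimum is 3.

3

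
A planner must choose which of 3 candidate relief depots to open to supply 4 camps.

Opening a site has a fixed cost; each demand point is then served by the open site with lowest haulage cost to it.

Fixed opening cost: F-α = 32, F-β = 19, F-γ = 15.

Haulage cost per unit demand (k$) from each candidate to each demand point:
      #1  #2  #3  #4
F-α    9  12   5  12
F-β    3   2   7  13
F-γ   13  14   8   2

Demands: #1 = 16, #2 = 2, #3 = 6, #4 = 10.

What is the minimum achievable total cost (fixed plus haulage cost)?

148

Open {F-β, F-γ}: assign each demand point to its cheapest open site.
  #1→F-β 16×3=48, #2→F-β 2×2=4, #3→F-β 6×7=42, #4→F-γ 10×2=20
  haulage cost 114, fixed 34 → total 148.
Compare {F-α, F-β, F-γ}: haulage cost 102 + fixed 66 = 168.
Compare {F-β}: haulage cost 224 + fixed 19 = 243.
Compare {F-α, F-β}: haulage cost 202 + fixed 51 = 253.
All other subsets cost ≥ 168. Minimum total cost: 148.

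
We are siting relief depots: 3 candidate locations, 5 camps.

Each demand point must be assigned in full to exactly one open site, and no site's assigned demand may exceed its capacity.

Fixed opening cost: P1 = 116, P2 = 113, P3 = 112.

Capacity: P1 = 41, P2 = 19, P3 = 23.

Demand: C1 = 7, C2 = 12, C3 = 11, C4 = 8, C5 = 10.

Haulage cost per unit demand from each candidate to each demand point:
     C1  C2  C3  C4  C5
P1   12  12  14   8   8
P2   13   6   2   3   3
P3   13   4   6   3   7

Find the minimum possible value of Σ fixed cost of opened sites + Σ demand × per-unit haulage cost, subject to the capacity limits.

Open {P1, P3}; cheapest assignment that respects the capacities:
  P1 (cap 41, load 25): C1, C4, C5 — cost 7×12 + 8×8 + 10×8 = 228
  P3 (cap 23, load 23): C2, C3 — cost 12×4 + 11×6 = 114
  Shipping 342, fixed 228 → total 570.
  Any other capacity-feasible assignment to {P1, P3} ships for at least 342.
Compare {P1, P2}: its best feasible assignment gives total 583.
Compare {P1, P2, P3}: its best feasible assignment gives total 589.
Every other set of open sites that can feasibly serve all demand totals ≥ 583 even under its best assignment. Minimum: 570.

570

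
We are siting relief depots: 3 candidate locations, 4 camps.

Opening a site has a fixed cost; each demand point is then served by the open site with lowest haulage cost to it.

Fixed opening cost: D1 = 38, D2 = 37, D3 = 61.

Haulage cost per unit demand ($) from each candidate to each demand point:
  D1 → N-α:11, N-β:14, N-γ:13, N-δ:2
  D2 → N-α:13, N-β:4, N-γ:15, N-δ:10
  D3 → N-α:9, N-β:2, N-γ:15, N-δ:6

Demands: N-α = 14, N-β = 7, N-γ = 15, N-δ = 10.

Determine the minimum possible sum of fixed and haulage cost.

Open {D1, D3}: assign each demand point to its cheapest open site.
  N-α→D3 14×9=126, N-β→D3 7×2=14, N-γ→D1 15×13=195, N-δ→D1 10×2=20
  haulage cost 355, fixed 99 → total 454.
Compare {D1, D2}: haulage cost 397 + fixed 75 = 472.
Compare {D3}: haulage cost 425 + fixed 61 = 486.
Compare {D1, D2, D3}: haulage cost 355 + fixed 136 = 491.
All other subsets cost ≥ 472. Minimum total cost: 454.

454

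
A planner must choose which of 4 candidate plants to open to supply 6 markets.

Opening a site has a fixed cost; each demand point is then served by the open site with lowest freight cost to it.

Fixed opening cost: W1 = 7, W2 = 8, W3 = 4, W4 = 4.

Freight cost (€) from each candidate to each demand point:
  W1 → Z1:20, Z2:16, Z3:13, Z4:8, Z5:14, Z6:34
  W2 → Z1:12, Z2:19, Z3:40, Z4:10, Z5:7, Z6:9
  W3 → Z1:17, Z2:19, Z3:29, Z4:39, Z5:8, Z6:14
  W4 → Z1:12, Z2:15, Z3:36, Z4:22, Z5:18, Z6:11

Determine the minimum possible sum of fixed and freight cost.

Open {W1, W2}: assign each demand point to its cheapest open site.
  Z1→W2 12, Z2→W1 16, Z3→W1 13, Z4→W1 8, Z5→W2 7, Z6→W2 9
  freight cost 65, fixed 15 → total 80.
Compare {W1, W3, W4}: freight cost 67 + fixed 15 = 82.
Compare {W1, W2, W4}: freight cost 64 + fixed 19 = 83.
Compare {W1, W4}: freight cost 73 + fixed 11 = 84.
All other subsets cost ≥ 82. Minimum total cost: 80.

80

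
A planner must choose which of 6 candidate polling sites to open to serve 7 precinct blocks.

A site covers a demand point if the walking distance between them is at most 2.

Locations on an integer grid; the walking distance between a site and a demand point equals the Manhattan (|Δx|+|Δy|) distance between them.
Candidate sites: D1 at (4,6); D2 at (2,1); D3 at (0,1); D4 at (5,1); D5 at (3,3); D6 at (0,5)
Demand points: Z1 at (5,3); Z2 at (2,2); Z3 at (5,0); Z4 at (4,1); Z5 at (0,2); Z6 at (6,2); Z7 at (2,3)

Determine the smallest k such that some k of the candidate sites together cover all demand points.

3

Coverage sets (demand points within 2 of each site):
  D1: {}
  D2: {Z2, Z4, Z7}
  D3: {Z5}
  D4: {Z1, Z3, Z4, Z6}
  D5: {Z1, Z2, Z7}
  D6: {}
No 2 sites suffice: every size-2 union leaves at least one demand point uncovered.
But {D2, D3, D4} covers everything, so the minimum is 3.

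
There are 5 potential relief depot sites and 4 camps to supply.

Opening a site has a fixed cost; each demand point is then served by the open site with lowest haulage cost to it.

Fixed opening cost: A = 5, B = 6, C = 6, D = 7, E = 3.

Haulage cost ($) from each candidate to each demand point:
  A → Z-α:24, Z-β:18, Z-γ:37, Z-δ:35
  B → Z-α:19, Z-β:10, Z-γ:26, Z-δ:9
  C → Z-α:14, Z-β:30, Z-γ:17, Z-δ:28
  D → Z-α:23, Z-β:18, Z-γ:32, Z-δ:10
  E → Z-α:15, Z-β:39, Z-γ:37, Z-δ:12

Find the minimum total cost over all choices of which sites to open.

62

Open {B, C}: assign each demand point to its cheapest open site.
  Z-α→C 14, Z-β→B 10, Z-γ→C 17, Z-δ→B 9
  haulage cost 50, fixed 12 → total 62.
Compare {B, C, E}: haulage cost 50 + fixed 15 = 65.
Compare {A, B, C}: haulage cost 50 + fixed 17 = 67.
Compare {B, E}: haulage cost 60 + fixed 9 = 69.
All other subsets cost ≥ 65. Minimum total cost: 62.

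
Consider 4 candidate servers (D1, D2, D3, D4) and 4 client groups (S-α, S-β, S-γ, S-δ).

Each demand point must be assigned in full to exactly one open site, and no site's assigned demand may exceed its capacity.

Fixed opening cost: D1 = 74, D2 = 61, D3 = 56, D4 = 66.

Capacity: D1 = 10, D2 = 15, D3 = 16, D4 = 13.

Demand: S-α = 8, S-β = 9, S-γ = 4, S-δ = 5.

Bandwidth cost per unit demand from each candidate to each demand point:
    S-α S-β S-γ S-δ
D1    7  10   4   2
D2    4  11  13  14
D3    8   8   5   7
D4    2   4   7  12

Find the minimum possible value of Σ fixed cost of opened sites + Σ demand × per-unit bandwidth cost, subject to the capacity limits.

273

Open {D3, D4}; cheapest assignment that respects the capacities:
  D3 (cap 16, load 14): S-β, S-δ — cost 9×8 + 5×7 = 107
  D4 (cap 13, load 12): S-α, S-γ — cost 8×2 + 4×7 = 44
  Shipping 151, fixed 122 → total 273.
  Any other capacity-feasible assignment to {D3, D4} ships for at least 151.
Compare {D2, D4}: its best feasible assignment gives total 293.
Compare {D1, D2, D4}: its best feasible assignment gives total 295.
Every other set of open sites that can feasibly serve all demand totals ≥ 293 even under its best assignment. Minimum: 273.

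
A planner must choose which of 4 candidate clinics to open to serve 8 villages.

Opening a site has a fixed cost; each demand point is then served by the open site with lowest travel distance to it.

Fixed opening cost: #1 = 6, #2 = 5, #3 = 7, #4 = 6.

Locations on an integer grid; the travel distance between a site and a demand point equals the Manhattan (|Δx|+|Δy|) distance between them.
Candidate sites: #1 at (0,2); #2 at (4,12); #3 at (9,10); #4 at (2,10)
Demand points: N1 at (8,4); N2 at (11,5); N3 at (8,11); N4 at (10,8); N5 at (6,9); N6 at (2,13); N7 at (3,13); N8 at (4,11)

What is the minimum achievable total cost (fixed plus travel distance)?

Open {#2, #3}: assign each demand point to its cheapest open site.
  N1→#3 7, N2→#3 7, N3→#3 2, N4→#3 3, N5→#3 4, N6→#2 3, N7→#2 2, N8→#2 1
  travel distance 29, fixed 12 → total 41.
Compare {#3, #4}: travel distance 33 + fixed 13 = 46.
Compare {#1, #2, #3}: travel distance 29 + fixed 18 = 47.
Compare {#2, #3, #4}: travel distance 29 + fixed 18 = 47.
All other subsets cost ≥ 46. Minimum total cost: 41.

41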